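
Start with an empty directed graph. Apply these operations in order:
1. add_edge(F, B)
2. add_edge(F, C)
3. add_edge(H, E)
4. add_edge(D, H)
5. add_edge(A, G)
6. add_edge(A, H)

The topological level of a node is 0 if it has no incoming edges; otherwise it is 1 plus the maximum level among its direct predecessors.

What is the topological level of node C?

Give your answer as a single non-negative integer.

Op 1: add_edge(F, B). Edges now: 1
Op 2: add_edge(F, C). Edges now: 2
Op 3: add_edge(H, E). Edges now: 3
Op 4: add_edge(D, H). Edges now: 4
Op 5: add_edge(A, G). Edges now: 5
Op 6: add_edge(A, H). Edges now: 6
Compute levels (Kahn BFS):
  sources (in-degree 0): A, D, F
  process A: level=0
    A->G: in-degree(G)=0, level(G)=1, enqueue
    A->H: in-degree(H)=1, level(H)>=1
  process D: level=0
    D->H: in-degree(H)=0, level(H)=1, enqueue
  process F: level=0
    F->B: in-degree(B)=0, level(B)=1, enqueue
    F->C: in-degree(C)=0, level(C)=1, enqueue
  process G: level=1
  process H: level=1
    H->E: in-degree(E)=0, level(E)=2, enqueue
  process B: level=1
  process C: level=1
  process E: level=2
All levels: A:0, B:1, C:1, D:0, E:2, F:0, G:1, H:1
level(C) = 1

Answer: 1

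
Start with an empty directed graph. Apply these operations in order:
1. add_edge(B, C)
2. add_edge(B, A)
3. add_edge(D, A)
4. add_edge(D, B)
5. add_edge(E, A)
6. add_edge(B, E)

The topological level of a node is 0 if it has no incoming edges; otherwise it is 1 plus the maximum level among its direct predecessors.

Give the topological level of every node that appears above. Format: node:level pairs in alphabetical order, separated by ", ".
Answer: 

Answer: A:3, B:1, C:2, D:0, E:2

Derivation:
Op 1: add_edge(B, C). Edges now: 1
Op 2: add_edge(B, A). Edges now: 2
Op 3: add_edge(D, A). Edges now: 3
Op 4: add_edge(D, B). Edges now: 4
Op 5: add_edge(E, A). Edges now: 5
Op 6: add_edge(B, E). Edges now: 6
Compute levels (Kahn BFS):
  sources (in-degree 0): D
  process D: level=0
    D->A: in-degree(A)=2, level(A)>=1
    D->B: in-degree(B)=0, level(B)=1, enqueue
  process B: level=1
    B->A: in-degree(A)=1, level(A)>=2
    B->C: in-degree(C)=0, level(C)=2, enqueue
    B->E: in-degree(E)=0, level(E)=2, enqueue
  process C: level=2
  process E: level=2
    E->A: in-degree(A)=0, level(A)=3, enqueue
  process A: level=3
All levels: A:3, B:1, C:2, D:0, E:2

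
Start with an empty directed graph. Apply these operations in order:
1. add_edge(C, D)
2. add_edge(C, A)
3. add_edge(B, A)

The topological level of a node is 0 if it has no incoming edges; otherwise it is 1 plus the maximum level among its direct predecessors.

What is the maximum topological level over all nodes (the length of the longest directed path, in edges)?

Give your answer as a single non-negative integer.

Answer: 1

Derivation:
Op 1: add_edge(C, D). Edges now: 1
Op 2: add_edge(C, A). Edges now: 2
Op 3: add_edge(B, A). Edges now: 3
Compute levels (Kahn BFS):
  sources (in-degree 0): B, C
  process B: level=0
    B->A: in-degree(A)=1, level(A)>=1
  process C: level=0
    C->A: in-degree(A)=0, level(A)=1, enqueue
    C->D: in-degree(D)=0, level(D)=1, enqueue
  process A: level=1
  process D: level=1
All levels: A:1, B:0, C:0, D:1
max level = 1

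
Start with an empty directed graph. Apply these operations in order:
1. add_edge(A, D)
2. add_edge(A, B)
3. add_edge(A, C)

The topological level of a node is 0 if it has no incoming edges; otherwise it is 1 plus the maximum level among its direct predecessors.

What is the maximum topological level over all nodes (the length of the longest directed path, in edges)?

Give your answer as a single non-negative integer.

Op 1: add_edge(A, D). Edges now: 1
Op 2: add_edge(A, B). Edges now: 2
Op 3: add_edge(A, C). Edges now: 3
Compute levels (Kahn BFS):
  sources (in-degree 0): A
  process A: level=0
    A->B: in-degree(B)=0, level(B)=1, enqueue
    A->C: in-degree(C)=0, level(C)=1, enqueue
    A->D: in-degree(D)=0, level(D)=1, enqueue
  process B: level=1
  process C: level=1
  process D: level=1
All levels: A:0, B:1, C:1, D:1
max level = 1

Answer: 1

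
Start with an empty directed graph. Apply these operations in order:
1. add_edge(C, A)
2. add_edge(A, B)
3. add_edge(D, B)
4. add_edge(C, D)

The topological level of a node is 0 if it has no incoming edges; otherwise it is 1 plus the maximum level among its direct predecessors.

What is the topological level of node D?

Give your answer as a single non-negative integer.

Op 1: add_edge(C, A). Edges now: 1
Op 2: add_edge(A, B). Edges now: 2
Op 3: add_edge(D, B). Edges now: 3
Op 4: add_edge(C, D). Edges now: 4
Compute levels (Kahn BFS):
  sources (in-degree 0): C
  process C: level=0
    C->A: in-degree(A)=0, level(A)=1, enqueue
    C->D: in-degree(D)=0, level(D)=1, enqueue
  process A: level=1
    A->B: in-degree(B)=1, level(B)>=2
  process D: level=1
    D->B: in-degree(B)=0, level(B)=2, enqueue
  process B: level=2
All levels: A:1, B:2, C:0, D:1
level(D) = 1

Answer: 1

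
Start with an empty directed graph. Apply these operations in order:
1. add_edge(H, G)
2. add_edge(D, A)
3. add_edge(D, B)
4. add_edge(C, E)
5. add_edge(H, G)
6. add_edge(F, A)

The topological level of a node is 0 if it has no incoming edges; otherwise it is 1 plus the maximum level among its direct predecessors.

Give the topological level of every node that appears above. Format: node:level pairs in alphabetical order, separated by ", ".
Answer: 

Answer: A:1, B:1, C:0, D:0, E:1, F:0, G:1, H:0

Derivation:
Op 1: add_edge(H, G). Edges now: 1
Op 2: add_edge(D, A). Edges now: 2
Op 3: add_edge(D, B). Edges now: 3
Op 4: add_edge(C, E). Edges now: 4
Op 5: add_edge(H, G) (duplicate, no change). Edges now: 4
Op 6: add_edge(F, A). Edges now: 5
Compute levels (Kahn BFS):
  sources (in-degree 0): C, D, F, H
  process C: level=0
    C->E: in-degree(E)=0, level(E)=1, enqueue
  process D: level=0
    D->A: in-degree(A)=1, level(A)>=1
    D->B: in-degree(B)=0, level(B)=1, enqueue
  process F: level=0
    F->A: in-degree(A)=0, level(A)=1, enqueue
  process H: level=0
    H->G: in-degree(G)=0, level(G)=1, enqueue
  process E: level=1
  process B: level=1
  process A: level=1
  process G: level=1
All levels: A:1, B:1, C:0, D:0, E:1, F:0, G:1, H:0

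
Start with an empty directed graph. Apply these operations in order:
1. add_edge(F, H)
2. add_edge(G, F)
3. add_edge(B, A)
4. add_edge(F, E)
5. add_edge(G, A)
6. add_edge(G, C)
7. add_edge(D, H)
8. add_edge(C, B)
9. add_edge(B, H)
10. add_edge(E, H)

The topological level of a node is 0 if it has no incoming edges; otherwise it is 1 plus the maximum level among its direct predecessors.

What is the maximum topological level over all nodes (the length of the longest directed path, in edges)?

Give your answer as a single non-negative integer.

Op 1: add_edge(F, H). Edges now: 1
Op 2: add_edge(G, F). Edges now: 2
Op 3: add_edge(B, A). Edges now: 3
Op 4: add_edge(F, E). Edges now: 4
Op 5: add_edge(G, A). Edges now: 5
Op 6: add_edge(G, C). Edges now: 6
Op 7: add_edge(D, H). Edges now: 7
Op 8: add_edge(C, B). Edges now: 8
Op 9: add_edge(B, H). Edges now: 9
Op 10: add_edge(E, H). Edges now: 10
Compute levels (Kahn BFS):
  sources (in-degree 0): D, G
  process D: level=0
    D->H: in-degree(H)=3, level(H)>=1
  process G: level=0
    G->A: in-degree(A)=1, level(A)>=1
    G->C: in-degree(C)=0, level(C)=1, enqueue
    G->F: in-degree(F)=0, level(F)=1, enqueue
  process C: level=1
    C->B: in-degree(B)=0, level(B)=2, enqueue
  process F: level=1
    F->E: in-degree(E)=0, level(E)=2, enqueue
    F->H: in-degree(H)=2, level(H)>=2
  process B: level=2
    B->A: in-degree(A)=0, level(A)=3, enqueue
    B->H: in-degree(H)=1, level(H)>=3
  process E: level=2
    E->H: in-degree(H)=0, level(H)=3, enqueue
  process A: level=3
  process H: level=3
All levels: A:3, B:2, C:1, D:0, E:2, F:1, G:0, H:3
max level = 3

Answer: 3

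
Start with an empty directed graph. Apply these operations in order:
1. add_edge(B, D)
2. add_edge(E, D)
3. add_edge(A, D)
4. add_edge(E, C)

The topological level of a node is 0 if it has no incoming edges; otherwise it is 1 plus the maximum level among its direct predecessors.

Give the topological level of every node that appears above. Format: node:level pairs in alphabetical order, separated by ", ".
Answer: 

Op 1: add_edge(B, D). Edges now: 1
Op 2: add_edge(E, D). Edges now: 2
Op 3: add_edge(A, D). Edges now: 3
Op 4: add_edge(E, C). Edges now: 4
Compute levels (Kahn BFS):
  sources (in-degree 0): A, B, E
  process A: level=0
    A->D: in-degree(D)=2, level(D)>=1
  process B: level=0
    B->D: in-degree(D)=1, level(D)>=1
  process E: level=0
    E->C: in-degree(C)=0, level(C)=1, enqueue
    E->D: in-degree(D)=0, level(D)=1, enqueue
  process C: level=1
  process D: level=1
All levels: A:0, B:0, C:1, D:1, E:0

Answer: A:0, B:0, C:1, D:1, E:0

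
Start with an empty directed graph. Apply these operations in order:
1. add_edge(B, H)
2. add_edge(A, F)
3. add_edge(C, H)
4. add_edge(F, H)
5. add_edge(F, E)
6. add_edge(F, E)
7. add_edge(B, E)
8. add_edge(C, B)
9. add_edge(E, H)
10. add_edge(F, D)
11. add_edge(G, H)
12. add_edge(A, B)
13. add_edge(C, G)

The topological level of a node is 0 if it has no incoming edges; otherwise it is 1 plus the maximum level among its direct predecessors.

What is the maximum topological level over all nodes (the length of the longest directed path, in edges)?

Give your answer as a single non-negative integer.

Answer: 3

Derivation:
Op 1: add_edge(B, H). Edges now: 1
Op 2: add_edge(A, F). Edges now: 2
Op 3: add_edge(C, H). Edges now: 3
Op 4: add_edge(F, H). Edges now: 4
Op 5: add_edge(F, E). Edges now: 5
Op 6: add_edge(F, E) (duplicate, no change). Edges now: 5
Op 7: add_edge(B, E). Edges now: 6
Op 8: add_edge(C, B). Edges now: 7
Op 9: add_edge(E, H). Edges now: 8
Op 10: add_edge(F, D). Edges now: 9
Op 11: add_edge(G, H). Edges now: 10
Op 12: add_edge(A, B). Edges now: 11
Op 13: add_edge(C, G). Edges now: 12
Compute levels (Kahn BFS):
  sources (in-degree 0): A, C
  process A: level=0
    A->B: in-degree(B)=1, level(B)>=1
    A->F: in-degree(F)=0, level(F)=1, enqueue
  process C: level=0
    C->B: in-degree(B)=0, level(B)=1, enqueue
    C->G: in-degree(G)=0, level(G)=1, enqueue
    C->H: in-degree(H)=4, level(H)>=1
  process F: level=1
    F->D: in-degree(D)=0, level(D)=2, enqueue
    F->E: in-degree(E)=1, level(E)>=2
    F->H: in-degree(H)=3, level(H)>=2
  process B: level=1
    B->E: in-degree(E)=0, level(E)=2, enqueue
    B->H: in-degree(H)=2, level(H)>=2
  process G: level=1
    G->H: in-degree(H)=1, level(H)>=2
  process D: level=2
  process E: level=2
    E->H: in-degree(H)=0, level(H)=3, enqueue
  process H: level=3
All levels: A:0, B:1, C:0, D:2, E:2, F:1, G:1, H:3
max level = 3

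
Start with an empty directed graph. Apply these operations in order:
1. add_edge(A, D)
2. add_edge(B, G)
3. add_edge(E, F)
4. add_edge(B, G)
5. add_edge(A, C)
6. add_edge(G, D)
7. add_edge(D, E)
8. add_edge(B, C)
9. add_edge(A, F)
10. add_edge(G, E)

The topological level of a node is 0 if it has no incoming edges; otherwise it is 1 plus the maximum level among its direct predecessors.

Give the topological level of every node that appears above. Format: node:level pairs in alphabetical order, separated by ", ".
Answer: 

Op 1: add_edge(A, D). Edges now: 1
Op 2: add_edge(B, G). Edges now: 2
Op 3: add_edge(E, F). Edges now: 3
Op 4: add_edge(B, G) (duplicate, no change). Edges now: 3
Op 5: add_edge(A, C). Edges now: 4
Op 6: add_edge(G, D). Edges now: 5
Op 7: add_edge(D, E). Edges now: 6
Op 8: add_edge(B, C). Edges now: 7
Op 9: add_edge(A, F). Edges now: 8
Op 10: add_edge(G, E). Edges now: 9
Compute levels (Kahn BFS):
  sources (in-degree 0): A, B
  process A: level=0
    A->C: in-degree(C)=1, level(C)>=1
    A->D: in-degree(D)=1, level(D)>=1
    A->F: in-degree(F)=1, level(F)>=1
  process B: level=0
    B->C: in-degree(C)=0, level(C)=1, enqueue
    B->G: in-degree(G)=0, level(G)=1, enqueue
  process C: level=1
  process G: level=1
    G->D: in-degree(D)=0, level(D)=2, enqueue
    G->E: in-degree(E)=1, level(E)>=2
  process D: level=2
    D->E: in-degree(E)=0, level(E)=3, enqueue
  process E: level=3
    E->F: in-degree(F)=0, level(F)=4, enqueue
  process F: level=4
All levels: A:0, B:0, C:1, D:2, E:3, F:4, G:1

Answer: A:0, B:0, C:1, D:2, E:3, F:4, G:1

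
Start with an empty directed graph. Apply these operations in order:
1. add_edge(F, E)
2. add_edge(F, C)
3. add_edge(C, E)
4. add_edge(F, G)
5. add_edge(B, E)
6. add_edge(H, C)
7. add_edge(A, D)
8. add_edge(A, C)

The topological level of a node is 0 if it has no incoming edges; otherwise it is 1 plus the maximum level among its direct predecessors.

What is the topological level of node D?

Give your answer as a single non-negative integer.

Op 1: add_edge(F, E). Edges now: 1
Op 2: add_edge(F, C). Edges now: 2
Op 3: add_edge(C, E). Edges now: 3
Op 4: add_edge(F, G). Edges now: 4
Op 5: add_edge(B, E). Edges now: 5
Op 6: add_edge(H, C). Edges now: 6
Op 7: add_edge(A, D). Edges now: 7
Op 8: add_edge(A, C). Edges now: 8
Compute levels (Kahn BFS):
  sources (in-degree 0): A, B, F, H
  process A: level=0
    A->C: in-degree(C)=2, level(C)>=1
    A->D: in-degree(D)=0, level(D)=1, enqueue
  process B: level=0
    B->E: in-degree(E)=2, level(E)>=1
  process F: level=0
    F->C: in-degree(C)=1, level(C)>=1
    F->E: in-degree(E)=1, level(E)>=1
    F->G: in-degree(G)=0, level(G)=1, enqueue
  process H: level=0
    H->C: in-degree(C)=0, level(C)=1, enqueue
  process D: level=1
  process G: level=1
  process C: level=1
    C->E: in-degree(E)=0, level(E)=2, enqueue
  process E: level=2
All levels: A:0, B:0, C:1, D:1, E:2, F:0, G:1, H:0
level(D) = 1

Answer: 1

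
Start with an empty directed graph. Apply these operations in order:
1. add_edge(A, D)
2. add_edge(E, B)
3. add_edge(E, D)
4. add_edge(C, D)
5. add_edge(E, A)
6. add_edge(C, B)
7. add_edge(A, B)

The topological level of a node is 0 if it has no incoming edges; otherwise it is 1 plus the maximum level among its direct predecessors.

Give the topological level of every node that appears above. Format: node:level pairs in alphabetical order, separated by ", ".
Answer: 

Answer: A:1, B:2, C:0, D:2, E:0

Derivation:
Op 1: add_edge(A, D). Edges now: 1
Op 2: add_edge(E, B). Edges now: 2
Op 3: add_edge(E, D). Edges now: 3
Op 4: add_edge(C, D). Edges now: 4
Op 5: add_edge(E, A). Edges now: 5
Op 6: add_edge(C, B). Edges now: 6
Op 7: add_edge(A, B). Edges now: 7
Compute levels (Kahn BFS):
  sources (in-degree 0): C, E
  process C: level=0
    C->B: in-degree(B)=2, level(B)>=1
    C->D: in-degree(D)=2, level(D)>=1
  process E: level=0
    E->A: in-degree(A)=0, level(A)=1, enqueue
    E->B: in-degree(B)=1, level(B)>=1
    E->D: in-degree(D)=1, level(D)>=1
  process A: level=1
    A->B: in-degree(B)=0, level(B)=2, enqueue
    A->D: in-degree(D)=0, level(D)=2, enqueue
  process B: level=2
  process D: level=2
All levels: A:1, B:2, C:0, D:2, E:0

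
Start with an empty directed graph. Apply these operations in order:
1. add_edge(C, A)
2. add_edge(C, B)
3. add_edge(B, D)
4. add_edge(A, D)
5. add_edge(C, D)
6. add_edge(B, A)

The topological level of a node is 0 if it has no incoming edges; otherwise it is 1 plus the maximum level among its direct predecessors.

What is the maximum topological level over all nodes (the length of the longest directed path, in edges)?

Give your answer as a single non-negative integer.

Answer: 3

Derivation:
Op 1: add_edge(C, A). Edges now: 1
Op 2: add_edge(C, B). Edges now: 2
Op 3: add_edge(B, D). Edges now: 3
Op 4: add_edge(A, D). Edges now: 4
Op 5: add_edge(C, D). Edges now: 5
Op 6: add_edge(B, A). Edges now: 6
Compute levels (Kahn BFS):
  sources (in-degree 0): C
  process C: level=0
    C->A: in-degree(A)=1, level(A)>=1
    C->B: in-degree(B)=0, level(B)=1, enqueue
    C->D: in-degree(D)=2, level(D)>=1
  process B: level=1
    B->A: in-degree(A)=0, level(A)=2, enqueue
    B->D: in-degree(D)=1, level(D)>=2
  process A: level=2
    A->D: in-degree(D)=0, level(D)=3, enqueue
  process D: level=3
All levels: A:2, B:1, C:0, D:3
max level = 3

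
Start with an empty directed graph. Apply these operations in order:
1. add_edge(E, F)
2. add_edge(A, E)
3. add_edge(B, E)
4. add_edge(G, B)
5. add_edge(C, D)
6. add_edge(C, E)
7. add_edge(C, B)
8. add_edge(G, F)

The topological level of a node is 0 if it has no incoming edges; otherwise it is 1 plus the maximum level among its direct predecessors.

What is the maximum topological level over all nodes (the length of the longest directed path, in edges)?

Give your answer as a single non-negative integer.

Answer: 3

Derivation:
Op 1: add_edge(E, F). Edges now: 1
Op 2: add_edge(A, E). Edges now: 2
Op 3: add_edge(B, E). Edges now: 3
Op 4: add_edge(G, B). Edges now: 4
Op 5: add_edge(C, D). Edges now: 5
Op 6: add_edge(C, E). Edges now: 6
Op 7: add_edge(C, B). Edges now: 7
Op 8: add_edge(G, F). Edges now: 8
Compute levels (Kahn BFS):
  sources (in-degree 0): A, C, G
  process A: level=0
    A->E: in-degree(E)=2, level(E)>=1
  process C: level=0
    C->B: in-degree(B)=1, level(B)>=1
    C->D: in-degree(D)=0, level(D)=1, enqueue
    C->E: in-degree(E)=1, level(E)>=1
  process G: level=0
    G->B: in-degree(B)=0, level(B)=1, enqueue
    G->F: in-degree(F)=1, level(F)>=1
  process D: level=1
  process B: level=1
    B->E: in-degree(E)=0, level(E)=2, enqueue
  process E: level=2
    E->F: in-degree(F)=0, level(F)=3, enqueue
  process F: level=3
All levels: A:0, B:1, C:0, D:1, E:2, F:3, G:0
max level = 3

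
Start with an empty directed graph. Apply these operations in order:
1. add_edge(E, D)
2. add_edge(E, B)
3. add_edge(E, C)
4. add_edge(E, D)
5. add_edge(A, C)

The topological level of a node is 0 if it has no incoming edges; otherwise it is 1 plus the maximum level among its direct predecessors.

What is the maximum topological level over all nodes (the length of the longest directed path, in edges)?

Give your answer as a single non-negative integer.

Answer: 1

Derivation:
Op 1: add_edge(E, D). Edges now: 1
Op 2: add_edge(E, B). Edges now: 2
Op 3: add_edge(E, C). Edges now: 3
Op 4: add_edge(E, D) (duplicate, no change). Edges now: 3
Op 5: add_edge(A, C). Edges now: 4
Compute levels (Kahn BFS):
  sources (in-degree 0): A, E
  process A: level=0
    A->C: in-degree(C)=1, level(C)>=1
  process E: level=0
    E->B: in-degree(B)=0, level(B)=1, enqueue
    E->C: in-degree(C)=0, level(C)=1, enqueue
    E->D: in-degree(D)=0, level(D)=1, enqueue
  process B: level=1
  process C: level=1
  process D: level=1
All levels: A:0, B:1, C:1, D:1, E:0
max level = 1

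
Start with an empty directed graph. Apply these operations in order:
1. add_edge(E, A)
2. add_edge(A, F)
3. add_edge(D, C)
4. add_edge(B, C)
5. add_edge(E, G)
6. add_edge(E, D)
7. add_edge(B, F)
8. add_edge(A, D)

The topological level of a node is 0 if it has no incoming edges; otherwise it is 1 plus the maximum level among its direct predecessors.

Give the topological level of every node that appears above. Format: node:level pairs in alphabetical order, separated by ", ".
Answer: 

Op 1: add_edge(E, A). Edges now: 1
Op 2: add_edge(A, F). Edges now: 2
Op 3: add_edge(D, C). Edges now: 3
Op 4: add_edge(B, C). Edges now: 4
Op 5: add_edge(E, G). Edges now: 5
Op 6: add_edge(E, D). Edges now: 6
Op 7: add_edge(B, F). Edges now: 7
Op 8: add_edge(A, D). Edges now: 8
Compute levels (Kahn BFS):
  sources (in-degree 0): B, E
  process B: level=0
    B->C: in-degree(C)=1, level(C)>=1
    B->F: in-degree(F)=1, level(F)>=1
  process E: level=0
    E->A: in-degree(A)=0, level(A)=1, enqueue
    E->D: in-degree(D)=1, level(D)>=1
    E->G: in-degree(G)=0, level(G)=1, enqueue
  process A: level=1
    A->D: in-degree(D)=0, level(D)=2, enqueue
    A->F: in-degree(F)=0, level(F)=2, enqueue
  process G: level=1
  process D: level=2
    D->C: in-degree(C)=0, level(C)=3, enqueue
  process F: level=2
  process C: level=3
All levels: A:1, B:0, C:3, D:2, E:0, F:2, G:1

Answer: A:1, B:0, C:3, D:2, E:0, F:2, G:1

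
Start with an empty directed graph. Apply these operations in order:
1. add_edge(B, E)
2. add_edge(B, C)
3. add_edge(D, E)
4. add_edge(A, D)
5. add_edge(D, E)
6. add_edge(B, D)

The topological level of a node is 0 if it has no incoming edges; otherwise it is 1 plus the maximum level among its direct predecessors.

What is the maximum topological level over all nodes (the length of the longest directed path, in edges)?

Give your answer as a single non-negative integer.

Answer: 2

Derivation:
Op 1: add_edge(B, E). Edges now: 1
Op 2: add_edge(B, C). Edges now: 2
Op 3: add_edge(D, E). Edges now: 3
Op 4: add_edge(A, D). Edges now: 4
Op 5: add_edge(D, E) (duplicate, no change). Edges now: 4
Op 6: add_edge(B, D). Edges now: 5
Compute levels (Kahn BFS):
  sources (in-degree 0): A, B
  process A: level=0
    A->D: in-degree(D)=1, level(D)>=1
  process B: level=0
    B->C: in-degree(C)=0, level(C)=1, enqueue
    B->D: in-degree(D)=0, level(D)=1, enqueue
    B->E: in-degree(E)=1, level(E)>=1
  process C: level=1
  process D: level=1
    D->E: in-degree(E)=0, level(E)=2, enqueue
  process E: level=2
All levels: A:0, B:0, C:1, D:1, E:2
max level = 2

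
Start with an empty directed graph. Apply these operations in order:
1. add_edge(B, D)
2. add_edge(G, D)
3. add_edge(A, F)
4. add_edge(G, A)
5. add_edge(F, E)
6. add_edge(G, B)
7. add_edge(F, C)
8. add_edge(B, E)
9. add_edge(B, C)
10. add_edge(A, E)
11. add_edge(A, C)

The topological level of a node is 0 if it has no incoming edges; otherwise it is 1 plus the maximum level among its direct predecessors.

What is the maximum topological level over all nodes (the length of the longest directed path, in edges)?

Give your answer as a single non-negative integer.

Answer: 3

Derivation:
Op 1: add_edge(B, D). Edges now: 1
Op 2: add_edge(G, D). Edges now: 2
Op 3: add_edge(A, F). Edges now: 3
Op 4: add_edge(G, A). Edges now: 4
Op 5: add_edge(F, E). Edges now: 5
Op 6: add_edge(G, B). Edges now: 6
Op 7: add_edge(F, C). Edges now: 7
Op 8: add_edge(B, E). Edges now: 8
Op 9: add_edge(B, C). Edges now: 9
Op 10: add_edge(A, E). Edges now: 10
Op 11: add_edge(A, C). Edges now: 11
Compute levels (Kahn BFS):
  sources (in-degree 0): G
  process G: level=0
    G->A: in-degree(A)=0, level(A)=1, enqueue
    G->B: in-degree(B)=0, level(B)=1, enqueue
    G->D: in-degree(D)=1, level(D)>=1
  process A: level=1
    A->C: in-degree(C)=2, level(C)>=2
    A->E: in-degree(E)=2, level(E)>=2
    A->F: in-degree(F)=0, level(F)=2, enqueue
  process B: level=1
    B->C: in-degree(C)=1, level(C)>=2
    B->D: in-degree(D)=0, level(D)=2, enqueue
    B->E: in-degree(E)=1, level(E)>=2
  process F: level=2
    F->C: in-degree(C)=0, level(C)=3, enqueue
    F->E: in-degree(E)=0, level(E)=3, enqueue
  process D: level=2
  process C: level=3
  process E: level=3
All levels: A:1, B:1, C:3, D:2, E:3, F:2, G:0
max level = 3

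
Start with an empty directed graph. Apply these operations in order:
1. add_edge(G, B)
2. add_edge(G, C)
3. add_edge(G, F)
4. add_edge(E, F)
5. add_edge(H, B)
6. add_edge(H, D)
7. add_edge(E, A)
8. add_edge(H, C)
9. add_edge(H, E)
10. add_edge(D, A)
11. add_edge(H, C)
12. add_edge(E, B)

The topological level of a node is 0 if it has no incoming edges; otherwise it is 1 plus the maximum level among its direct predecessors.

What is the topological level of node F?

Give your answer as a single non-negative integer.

Answer: 2

Derivation:
Op 1: add_edge(G, B). Edges now: 1
Op 2: add_edge(G, C). Edges now: 2
Op 3: add_edge(G, F). Edges now: 3
Op 4: add_edge(E, F). Edges now: 4
Op 5: add_edge(H, B). Edges now: 5
Op 6: add_edge(H, D). Edges now: 6
Op 7: add_edge(E, A). Edges now: 7
Op 8: add_edge(H, C). Edges now: 8
Op 9: add_edge(H, E). Edges now: 9
Op 10: add_edge(D, A). Edges now: 10
Op 11: add_edge(H, C) (duplicate, no change). Edges now: 10
Op 12: add_edge(E, B). Edges now: 11
Compute levels (Kahn BFS):
  sources (in-degree 0): G, H
  process G: level=0
    G->B: in-degree(B)=2, level(B)>=1
    G->C: in-degree(C)=1, level(C)>=1
    G->F: in-degree(F)=1, level(F)>=1
  process H: level=0
    H->B: in-degree(B)=1, level(B)>=1
    H->C: in-degree(C)=0, level(C)=1, enqueue
    H->D: in-degree(D)=0, level(D)=1, enqueue
    H->E: in-degree(E)=0, level(E)=1, enqueue
  process C: level=1
  process D: level=1
    D->A: in-degree(A)=1, level(A)>=2
  process E: level=1
    E->A: in-degree(A)=0, level(A)=2, enqueue
    E->B: in-degree(B)=0, level(B)=2, enqueue
    E->F: in-degree(F)=0, level(F)=2, enqueue
  process A: level=2
  process B: level=2
  process F: level=2
All levels: A:2, B:2, C:1, D:1, E:1, F:2, G:0, H:0
level(F) = 2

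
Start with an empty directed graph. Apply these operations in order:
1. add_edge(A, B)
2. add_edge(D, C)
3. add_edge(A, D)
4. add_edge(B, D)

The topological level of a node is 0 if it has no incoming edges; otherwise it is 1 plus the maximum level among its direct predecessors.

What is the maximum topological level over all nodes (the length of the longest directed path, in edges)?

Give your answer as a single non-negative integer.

Op 1: add_edge(A, B). Edges now: 1
Op 2: add_edge(D, C). Edges now: 2
Op 3: add_edge(A, D). Edges now: 3
Op 4: add_edge(B, D). Edges now: 4
Compute levels (Kahn BFS):
  sources (in-degree 0): A
  process A: level=0
    A->B: in-degree(B)=0, level(B)=1, enqueue
    A->D: in-degree(D)=1, level(D)>=1
  process B: level=1
    B->D: in-degree(D)=0, level(D)=2, enqueue
  process D: level=2
    D->C: in-degree(C)=0, level(C)=3, enqueue
  process C: level=3
All levels: A:0, B:1, C:3, D:2
max level = 3

Answer: 3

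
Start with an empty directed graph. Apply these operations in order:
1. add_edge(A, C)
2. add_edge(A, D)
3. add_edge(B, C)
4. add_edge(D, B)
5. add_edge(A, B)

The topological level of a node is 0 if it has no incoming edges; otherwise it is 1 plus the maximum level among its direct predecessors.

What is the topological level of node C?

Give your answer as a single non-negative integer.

Op 1: add_edge(A, C). Edges now: 1
Op 2: add_edge(A, D). Edges now: 2
Op 3: add_edge(B, C). Edges now: 3
Op 4: add_edge(D, B). Edges now: 4
Op 5: add_edge(A, B). Edges now: 5
Compute levels (Kahn BFS):
  sources (in-degree 0): A
  process A: level=0
    A->B: in-degree(B)=1, level(B)>=1
    A->C: in-degree(C)=1, level(C)>=1
    A->D: in-degree(D)=0, level(D)=1, enqueue
  process D: level=1
    D->B: in-degree(B)=0, level(B)=2, enqueue
  process B: level=2
    B->C: in-degree(C)=0, level(C)=3, enqueue
  process C: level=3
All levels: A:0, B:2, C:3, D:1
level(C) = 3

Answer: 3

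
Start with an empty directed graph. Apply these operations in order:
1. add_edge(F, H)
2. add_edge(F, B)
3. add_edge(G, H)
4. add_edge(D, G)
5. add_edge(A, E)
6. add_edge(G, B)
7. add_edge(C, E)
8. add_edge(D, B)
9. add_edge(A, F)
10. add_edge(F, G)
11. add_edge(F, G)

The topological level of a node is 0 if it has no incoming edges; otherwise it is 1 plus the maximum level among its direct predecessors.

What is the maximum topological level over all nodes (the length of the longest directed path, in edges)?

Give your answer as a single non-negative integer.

Answer: 3

Derivation:
Op 1: add_edge(F, H). Edges now: 1
Op 2: add_edge(F, B). Edges now: 2
Op 3: add_edge(G, H). Edges now: 3
Op 4: add_edge(D, G). Edges now: 4
Op 5: add_edge(A, E). Edges now: 5
Op 6: add_edge(G, B). Edges now: 6
Op 7: add_edge(C, E). Edges now: 7
Op 8: add_edge(D, B). Edges now: 8
Op 9: add_edge(A, F). Edges now: 9
Op 10: add_edge(F, G). Edges now: 10
Op 11: add_edge(F, G) (duplicate, no change). Edges now: 10
Compute levels (Kahn BFS):
  sources (in-degree 0): A, C, D
  process A: level=0
    A->E: in-degree(E)=1, level(E)>=1
    A->F: in-degree(F)=0, level(F)=1, enqueue
  process C: level=0
    C->E: in-degree(E)=0, level(E)=1, enqueue
  process D: level=0
    D->B: in-degree(B)=2, level(B)>=1
    D->G: in-degree(G)=1, level(G)>=1
  process F: level=1
    F->B: in-degree(B)=1, level(B)>=2
    F->G: in-degree(G)=0, level(G)=2, enqueue
    F->H: in-degree(H)=1, level(H)>=2
  process E: level=1
  process G: level=2
    G->B: in-degree(B)=0, level(B)=3, enqueue
    G->H: in-degree(H)=0, level(H)=3, enqueue
  process B: level=3
  process H: level=3
All levels: A:0, B:3, C:0, D:0, E:1, F:1, G:2, H:3
max level = 3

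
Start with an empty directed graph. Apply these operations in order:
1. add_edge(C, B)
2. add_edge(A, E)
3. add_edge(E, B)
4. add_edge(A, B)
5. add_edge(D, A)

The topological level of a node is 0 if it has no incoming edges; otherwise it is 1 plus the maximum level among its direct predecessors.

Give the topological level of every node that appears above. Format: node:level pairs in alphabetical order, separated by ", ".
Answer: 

Answer: A:1, B:3, C:0, D:0, E:2

Derivation:
Op 1: add_edge(C, B). Edges now: 1
Op 2: add_edge(A, E). Edges now: 2
Op 3: add_edge(E, B). Edges now: 3
Op 4: add_edge(A, B). Edges now: 4
Op 5: add_edge(D, A). Edges now: 5
Compute levels (Kahn BFS):
  sources (in-degree 0): C, D
  process C: level=0
    C->B: in-degree(B)=2, level(B)>=1
  process D: level=0
    D->A: in-degree(A)=0, level(A)=1, enqueue
  process A: level=1
    A->B: in-degree(B)=1, level(B)>=2
    A->E: in-degree(E)=0, level(E)=2, enqueue
  process E: level=2
    E->B: in-degree(B)=0, level(B)=3, enqueue
  process B: level=3
All levels: A:1, B:3, C:0, D:0, E:2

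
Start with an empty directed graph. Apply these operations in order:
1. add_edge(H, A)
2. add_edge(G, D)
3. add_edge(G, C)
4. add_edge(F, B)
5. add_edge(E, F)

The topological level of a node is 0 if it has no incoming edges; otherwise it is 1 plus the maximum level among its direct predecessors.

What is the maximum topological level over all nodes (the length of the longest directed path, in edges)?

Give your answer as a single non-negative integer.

Answer: 2

Derivation:
Op 1: add_edge(H, A). Edges now: 1
Op 2: add_edge(G, D). Edges now: 2
Op 3: add_edge(G, C). Edges now: 3
Op 4: add_edge(F, B). Edges now: 4
Op 5: add_edge(E, F). Edges now: 5
Compute levels (Kahn BFS):
  sources (in-degree 0): E, G, H
  process E: level=0
    E->F: in-degree(F)=0, level(F)=1, enqueue
  process G: level=0
    G->C: in-degree(C)=0, level(C)=1, enqueue
    G->D: in-degree(D)=0, level(D)=1, enqueue
  process H: level=0
    H->A: in-degree(A)=0, level(A)=1, enqueue
  process F: level=1
    F->B: in-degree(B)=0, level(B)=2, enqueue
  process C: level=1
  process D: level=1
  process A: level=1
  process B: level=2
All levels: A:1, B:2, C:1, D:1, E:0, F:1, G:0, H:0
max level = 2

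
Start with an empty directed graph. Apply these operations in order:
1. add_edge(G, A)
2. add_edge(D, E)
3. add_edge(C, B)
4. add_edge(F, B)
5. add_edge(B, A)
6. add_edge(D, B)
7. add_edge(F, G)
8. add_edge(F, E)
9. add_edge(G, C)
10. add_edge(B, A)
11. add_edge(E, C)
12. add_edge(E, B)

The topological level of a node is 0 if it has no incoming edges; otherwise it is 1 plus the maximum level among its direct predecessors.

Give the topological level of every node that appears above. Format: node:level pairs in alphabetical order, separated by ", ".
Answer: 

Op 1: add_edge(G, A). Edges now: 1
Op 2: add_edge(D, E). Edges now: 2
Op 3: add_edge(C, B). Edges now: 3
Op 4: add_edge(F, B). Edges now: 4
Op 5: add_edge(B, A). Edges now: 5
Op 6: add_edge(D, B). Edges now: 6
Op 7: add_edge(F, G). Edges now: 7
Op 8: add_edge(F, E). Edges now: 8
Op 9: add_edge(G, C). Edges now: 9
Op 10: add_edge(B, A) (duplicate, no change). Edges now: 9
Op 11: add_edge(E, C). Edges now: 10
Op 12: add_edge(E, B). Edges now: 11
Compute levels (Kahn BFS):
  sources (in-degree 0): D, F
  process D: level=0
    D->B: in-degree(B)=3, level(B)>=1
    D->E: in-degree(E)=1, level(E)>=1
  process F: level=0
    F->B: in-degree(B)=2, level(B)>=1
    F->E: in-degree(E)=0, level(E)=1, enqueue
    F->G: in-degree(G)=0, level(G)=1, enqueue
  process E: level=1
    E->B: in-degree(B)=1, level(B)>=2
    E->C: in-degree(C)=1, level(C)>=2
  process G: level=1
    G->A: in-degree(A)=1, level(A)>=2
    G->C: in-degree(C)=0, level(C)=2, enqueue
  process C: level=2
    C->B: in-degree(B)=0, level(B)=3, enqueue
  process B: level=3
    B->A: in-degree(A)=0, level(A)=4, enqueue
  process A: level=4
All levels: A:4, B:3, C:2, D:0, E:1, F:0, G:1

Answer: A:4, B:3, C:2, D:0, E:1, F:0, G:1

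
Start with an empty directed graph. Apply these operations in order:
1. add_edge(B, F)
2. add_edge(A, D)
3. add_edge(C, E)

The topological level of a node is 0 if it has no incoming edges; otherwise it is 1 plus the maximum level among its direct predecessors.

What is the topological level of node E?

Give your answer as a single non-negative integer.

Op 1: add_edge(B, F). Edges now: 1
Op 2: add_edge(A, D). Edges now: 2
Op 3: add_edge(C, E). Edges now: 3
Compute levels (Kahn BFS):
  sources (in-degree 0): A, B, C
  process A: level=0
    A->D: in-degree(D)=0, level(D)=1, enqueue
  process B: level=0
    B->F: in-degree(F)=0, level(F)=1, enqueue
  process C: level=0
    C->E: in-degree(E)=0, level(E)=1, enqueue
  process D: level=1
  process F: level=1
  process E: level=1
All levels: A:0, B:0, C:0, D:1, E:1, F:1
level(E) = 1

Answer: 1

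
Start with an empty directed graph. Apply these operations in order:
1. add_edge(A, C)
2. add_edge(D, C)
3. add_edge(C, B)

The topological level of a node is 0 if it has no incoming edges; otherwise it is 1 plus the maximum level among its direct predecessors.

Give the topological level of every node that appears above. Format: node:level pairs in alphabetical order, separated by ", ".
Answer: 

Op 1: add_edge(A, C). Edges now: 1
Op 2: add_edge(D, C). Edges now: 2
Op 3: add_edge(C, B). Edges now: 3
Compute levels (Kahn BFS):
  sources (in-degree 0): A, D
  process A: level=0
    A->C: in-degree(C)=1, level(C)>=1
  process D: level=0
    D->C: in-degree(C)=0, level(C)=1, enqueue
  process C: level=1
    C->B: in-degree(B)=0, level(B)=2, enqueue
  process B: level=2
All levels: A:0, B:2, C:1, D:0

Answer: A:0, B:2, C:1, D:0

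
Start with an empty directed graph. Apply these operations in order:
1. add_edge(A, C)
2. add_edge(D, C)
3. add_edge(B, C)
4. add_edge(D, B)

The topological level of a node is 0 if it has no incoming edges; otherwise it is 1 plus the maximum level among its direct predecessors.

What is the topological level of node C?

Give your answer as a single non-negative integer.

Op 1: add_edge(A, C). Edges now: 1
Op 2: add_edge(D, C). Edges now: 2
Op 3: add_edge(B, C). Edges now: 3
Op 4: add_edge(D, B). Edges now: 4
Compute levels (Kahn BFS):
  sources (in-degree 0): A, D
  process A: level=0
    A->C: in-degree(C)=2, level(C)>=1
  process D: level=0
    D->B: in-degree(B)=0, level(B)=1, enqueue
    D->C: in-degree(C)=1, level(C)>=1
  process B: level=1
    B->C: in-degree(C)=0, level(C)=2, enqueue
  process C: level=2
All levels: A:0, B:1, C:2, D:0
level(C) = 2

Answer: 2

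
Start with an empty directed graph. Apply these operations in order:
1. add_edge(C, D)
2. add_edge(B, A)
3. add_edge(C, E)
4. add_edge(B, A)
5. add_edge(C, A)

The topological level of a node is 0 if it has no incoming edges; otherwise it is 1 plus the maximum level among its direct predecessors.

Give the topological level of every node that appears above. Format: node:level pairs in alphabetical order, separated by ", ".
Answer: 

Answer: A:1, B:0, C:0, D:1, E:1

Derivation:
Op 1: add_edge(C, D). Edges now: 1
Op 2: add_edge(B, A). Edges now: 2
Op 3: add_edge(C, E). Edges now: 3
Op 4: add_edge(B, A) (duplicate, no change). Edges now: 3
Op 5: add_edge(C, A). Edges now: 4
Compute levels (Kahn BFS):
  sources (in-degree 0): B, C
  process B: level=0
    B->A: in-degree(A)=1, level(A)>=1
  process C: level=0
    C->A: in-degree(A)=0, level(A)=1, enqueue
    C->D: in-degree(D)=0, level(D)=1, enqueue
    C->E: in-degree(E)=0, level(E)=1, enqueue
  process A: level=1
  process D: level=1
  process E: level=1
All levels: A:1, B:0, C:0, D:1, E:1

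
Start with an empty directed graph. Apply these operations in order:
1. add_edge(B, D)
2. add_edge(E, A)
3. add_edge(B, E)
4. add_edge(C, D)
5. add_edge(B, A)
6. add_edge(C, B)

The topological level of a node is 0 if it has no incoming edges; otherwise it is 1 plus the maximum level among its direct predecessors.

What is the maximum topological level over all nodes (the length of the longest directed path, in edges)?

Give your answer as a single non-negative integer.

Answer: 3

Derivation:
Op 1: add_edge(B, D). Edges now: 1
Op 2: add_edge(E, A). Edges now: 2
Op 3: add_edge(B, E). Edges now: 3
Op 4: add_edge(C, D). Edges now: 4
Op 5: add_edge(B, A). Edges now: 5
Op 6: add_edge(C, B). Edges now: 6
Compute levels (Kahn BFS):
  sources (in-degree 0): C
  process C: level=0
    C->B: in-degree(B)=0, level(B)=1, enqueue
    C->D: in-degree(D)=1, level(D)>=1
  process B: level=1
    B->A: in-degree(A)=1, level(A)>=2
    B->D: in-degree(D)=0, level(D)=2, enqueue
    B->E: in-degree(E)=0, level(E)=2, enqueue
  process D: level=2
  process E: level=2
    E->A: in-degree(A)=0, level(A)=3, enqueue
  process A: level=3
All levels: A:3, B:1, C:0, D:2, E:2
max level = 3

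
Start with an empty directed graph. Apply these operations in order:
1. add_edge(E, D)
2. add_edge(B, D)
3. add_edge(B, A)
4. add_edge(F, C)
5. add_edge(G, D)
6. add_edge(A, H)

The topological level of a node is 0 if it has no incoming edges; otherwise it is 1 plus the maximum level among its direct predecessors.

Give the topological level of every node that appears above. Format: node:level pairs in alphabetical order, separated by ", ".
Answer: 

Op 1: add_edge(E, D). Edges now: 1
Op 2: add_edge(B, D). Edges now: 2
Op 3: add_edge(B, A). Edges now: 3
Op 4: add_edge(F, C). Edges now: 4
Op 5: add_edge(G, D). Edges now: 5
Op 6: add_edge(A, H). Edges now: 6
Compute levels (Kahn BFS):
  sources (in-degree 0): B, E, F, G
  process B: level=0
    B->A: in-degree(A)=0, level(A)=1, enqueue
    B->D: in-degree(D)=2, level(D)>=1
  process E: level=0
    E->D: in-degree(D)=1, level(D)>=1
  process F: level=0
    F->C: in-degree(C)=0, level(C)=1, enqueue
  process G: level=0
    G->D: in-degree(D)=0, level(D)=1, enqueue
  process A: level=1
    A->H: in-degree(H)=0, level(H)=2, enqueue
  process C: level=1
  process D: level=1
  process H: level=2
All levels: A:1, B:0, C:1, D:1, E:0, F:0, G:0, H:2

Answer: A:1, B:0, C:1, D:1, E:0, F:0, G:0, H:2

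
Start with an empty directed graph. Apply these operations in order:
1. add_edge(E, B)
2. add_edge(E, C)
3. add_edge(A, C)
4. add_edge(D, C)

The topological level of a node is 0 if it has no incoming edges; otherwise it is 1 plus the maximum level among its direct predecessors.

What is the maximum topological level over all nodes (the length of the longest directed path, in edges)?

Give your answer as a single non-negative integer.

Answer: 1

Derivation:
Op 1: add_edge(E, B). Edges now: 1
Op 2: add_edge(E, C). Edges now: 2
Op 3: add_edge(A, C). Edges now: 3
Op 4: add_edge(D, C). Edges now: 4
Compute levels (Kahn BFS):
  sources (in-degree 0): A, D, E
  process A: level=0
    A->C: in-degree(C)=2, level(C)>=1
  process D: level=0
    D->C: in-degree(C)=1, level(C)>=1
  process E: level=0
    E->B: in-degree(B)=0, level(B)=1, enqueue
    E->C: in-degree(C)=0, level(C)=1, enqueue
  process B: level=1
  process C: level=1
All levels: A:0, B:1, C:1, D:0, E:0
max level = 1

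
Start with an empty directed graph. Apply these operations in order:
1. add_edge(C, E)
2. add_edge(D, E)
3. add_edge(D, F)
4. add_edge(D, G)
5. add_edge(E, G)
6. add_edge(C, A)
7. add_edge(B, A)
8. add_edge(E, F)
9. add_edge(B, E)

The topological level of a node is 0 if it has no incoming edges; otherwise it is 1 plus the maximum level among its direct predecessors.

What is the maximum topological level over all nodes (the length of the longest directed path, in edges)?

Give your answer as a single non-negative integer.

Op 1: add_edge(C, E). Edges now: 1
Op 2: add_edge(D, E). Edges now: 2
Op 3: add_edge(D, F). Edges now: 3
Op 4: add_edge(D, G). Edges now: 4
Op 5: add_edge(E, G). Edges now: 5
Op 6: add_edge(C, A). Edges now: 6
Op 7: add_edge(B, A). Edges now: 7
Op 8: add_edge(E, F). Edges now: 8
Op 9: add_edge(B, E). Edges now: 9
Compute levels (Kahn BFS):
  sources (in-degree 0): B, C, D
  process B: level=0
    B->A: in-degree(A)=1, level(A)>=1
    B->E: in-degree(E)=2, level(E)>=1
  process C: level=0
    C->A: in-degree(A)=0, level(A)=1, enqueue
    C->E: in-degree(E)=1, level(E)>=1
  process D: level=0
    D->E: in-degree(E)=0, level(E)=1, enqueue
    D->F: in-degree(F)=1, level(F)>=1
    D->G: in-degree(G)=1, level(G)>=1
  process A: level=1
  process E: level=1
    E->F: in-degree(F)=0, level(F)=2, enqueue
    E->G: in-degree(G)=0, level(G)=2, enqueue
  process F: level=2
  process G: level=2
All levels: A:1, B:0, C:0, D:0, E:1, F:2, G:2
max level = 2

Answer: 2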